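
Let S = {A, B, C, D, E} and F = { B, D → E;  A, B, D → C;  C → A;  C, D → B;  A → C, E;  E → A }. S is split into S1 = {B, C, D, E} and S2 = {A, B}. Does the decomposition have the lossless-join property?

No

Common attributes: S1 ∩ S2 = {B}.
No dependency enlarges {B}, so (B)⁺ = {B}.
The closure contains neither all of S1 = {B, C, D, E} nor all of S2 = {A, B}, so the common attributes are not a superkey of either fragment. The join is lossy.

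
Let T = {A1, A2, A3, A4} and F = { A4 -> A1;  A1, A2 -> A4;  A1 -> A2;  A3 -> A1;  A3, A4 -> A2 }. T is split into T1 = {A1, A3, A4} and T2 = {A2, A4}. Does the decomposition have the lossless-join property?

Common attributes: T1 ∩ T2 = {A4}.
Closure of {A4}: A4 → A1 applies, adding A1; A1 → A2 applies, adding A2. So (A4)⁺ = {A1, A2, A4}.
This closure contains every attribute of T2, so T1 ∩ T2 → T2. The join is lossless.

Yes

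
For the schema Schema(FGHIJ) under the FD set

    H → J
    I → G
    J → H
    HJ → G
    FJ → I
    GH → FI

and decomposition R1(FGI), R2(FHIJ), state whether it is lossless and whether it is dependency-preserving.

lossless and dependency-preserving

Lossless test: (FI)⁺ = {FGI}, which contains all of one fragment — lossless.
Dependency preservation: HJ → G; GH → FI are not contained in any single fragment, but the restricted closure of each left-hand side across the fragments still reaches the right-hand side; the remaining FDs each lie inside some fragment. All dependencies are preserved.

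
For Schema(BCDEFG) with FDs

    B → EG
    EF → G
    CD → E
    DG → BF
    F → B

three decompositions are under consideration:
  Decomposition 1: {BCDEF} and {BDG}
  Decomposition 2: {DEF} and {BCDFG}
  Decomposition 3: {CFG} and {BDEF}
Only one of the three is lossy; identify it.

Decomposition 3

Decomposition 1: common = {BD}, closure = {BDEFG} → lossless.
Decomposition 2: common = {DF}, closure = {BDEFG} → lossless.
Decomposition 3: common = {F}, closure = {BEFG} → lossy.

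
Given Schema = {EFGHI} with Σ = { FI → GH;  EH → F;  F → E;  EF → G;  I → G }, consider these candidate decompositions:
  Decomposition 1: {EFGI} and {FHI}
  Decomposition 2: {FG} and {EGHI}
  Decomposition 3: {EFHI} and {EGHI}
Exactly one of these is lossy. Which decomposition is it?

Decomposition 2

Decomposition 1: common = {FI}, closure = {EFGHI} → lossless.
Decomposition 2: common = {G}, closure = {G} → lossy.
Decomposition 3: common = {EHI}, closure = {EFGHI} → lossless.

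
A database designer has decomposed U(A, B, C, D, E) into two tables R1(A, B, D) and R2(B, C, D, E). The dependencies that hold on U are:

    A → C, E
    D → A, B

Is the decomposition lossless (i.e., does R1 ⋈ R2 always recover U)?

Yes

Common attributes: R1 ∩ R2 = {B, D}.
Closure of {B, D}: D → A, B applies, adding A; A → C, E applies, adding C, E. So (B, D)⁺ = {A, B, C, D, E}.
This closure contains every attribute of R1, so R1 ∩ R2 → R1. The join is lossless.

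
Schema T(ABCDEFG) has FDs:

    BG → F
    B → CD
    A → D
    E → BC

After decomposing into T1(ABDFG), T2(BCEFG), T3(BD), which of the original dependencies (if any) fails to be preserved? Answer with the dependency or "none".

BG → F lies within T1.
B → CD: restricted closure across fragments reaches CD.
A → D lies within T1.
E → BC lies within T2.
Every dependency is enforceable on the fragments, so the decomposition is dependency-preserving.

none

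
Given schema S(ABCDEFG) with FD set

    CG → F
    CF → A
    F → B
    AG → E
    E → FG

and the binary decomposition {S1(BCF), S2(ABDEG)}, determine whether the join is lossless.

Common attributes: S1 ∩ S2 = {B}.
No dependency enlarges {B}, so (B)⁺ = {B}.
The closure contains neither all of S1 = {BCF} nor all of S2 = {ABDEG}, so the common attributes are not a superkey of either fragment. The join is lossy.

No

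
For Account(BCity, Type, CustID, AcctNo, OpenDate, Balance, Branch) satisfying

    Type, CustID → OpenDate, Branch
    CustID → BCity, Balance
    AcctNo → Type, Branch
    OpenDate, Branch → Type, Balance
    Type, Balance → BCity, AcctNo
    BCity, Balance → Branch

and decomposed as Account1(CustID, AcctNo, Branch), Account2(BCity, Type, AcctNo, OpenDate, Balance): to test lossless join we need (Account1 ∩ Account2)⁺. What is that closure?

Type, AcctNo, Branch

Account1 ∩ Account2 = {AcctNo}.
AcctNo → Type, Branch applies, adding Type, Branch
Closure: {Type, AcctNo, Branch}.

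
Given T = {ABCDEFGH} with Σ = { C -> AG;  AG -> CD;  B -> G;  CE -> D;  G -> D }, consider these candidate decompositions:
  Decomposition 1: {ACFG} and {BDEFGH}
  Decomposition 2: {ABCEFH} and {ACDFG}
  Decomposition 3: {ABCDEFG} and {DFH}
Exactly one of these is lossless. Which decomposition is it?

Decomposition 2

Decomposition 1: common = {FG}, closure = {DFG} → lossy.
Decomposition 2: common = {ACF}, closure = {ACDFG} → lossless.
Decomposition 3: common = {DF}, closure = {DF} → lossy.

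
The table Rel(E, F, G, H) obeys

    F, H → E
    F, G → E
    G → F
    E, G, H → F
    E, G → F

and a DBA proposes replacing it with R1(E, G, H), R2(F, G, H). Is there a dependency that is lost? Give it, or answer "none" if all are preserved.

F, H → E

Check F, H → E: no single fragment contains all of {E, F, H}, and the restricted closure of {F, H} across the fragments never reaches {E}.
F, G → E is preserved.
G → F is preserved.
E, G, H → F is preserved.
E, G → F is preserved.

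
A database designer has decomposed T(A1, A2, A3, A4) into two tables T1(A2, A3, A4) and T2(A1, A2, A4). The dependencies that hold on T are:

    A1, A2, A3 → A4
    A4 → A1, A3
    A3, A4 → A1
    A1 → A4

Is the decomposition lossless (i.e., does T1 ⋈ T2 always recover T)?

Common attributes: T1 ∩ T2 = {A2, A4}.
Closure of {A2, A4}: A4 → A1, A3 applies, adding A1, A3. So (A2, A4)⁺ = {A1, A2, A3, A4}.
This closure contains every attribute of T1, so T1 ∩ T2 → T1. The join is lossless.

Yes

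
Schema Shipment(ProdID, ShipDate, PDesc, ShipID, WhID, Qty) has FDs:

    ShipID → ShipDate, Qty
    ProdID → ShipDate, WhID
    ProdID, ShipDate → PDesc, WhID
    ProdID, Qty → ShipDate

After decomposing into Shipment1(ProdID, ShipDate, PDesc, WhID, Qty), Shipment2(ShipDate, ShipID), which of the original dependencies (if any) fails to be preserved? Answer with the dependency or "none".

Check ShipID → ShipDate, Qty: no single fragment contains all of {ShipDate, ShipID, Qty}, and the restricted closure of {ShipID} across the fragments never reaches {ShipDate, Qty}.
ProdID → ShipDate, WhID is preserved.
ProdID, ShipDate → PDesc, WhID is preserved.
ProdID, Qty → ShipDate is preserved.

ShipID → ShipDate, Qty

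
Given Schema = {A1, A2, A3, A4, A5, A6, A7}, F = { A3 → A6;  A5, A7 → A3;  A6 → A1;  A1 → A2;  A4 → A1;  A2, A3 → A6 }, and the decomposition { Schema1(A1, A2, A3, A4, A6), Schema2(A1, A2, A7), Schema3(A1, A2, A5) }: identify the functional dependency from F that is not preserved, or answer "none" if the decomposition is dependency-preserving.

A5, A7 → A3

Check A5, A7 → A3: no single fragment contains all of {A3, A5, A7}, and the restricted closure of {A5, A7} across the fragments never reaches {A3}.
A3 → A6 is preserved.
A6 → A1 is preserved.
A1 → A2 is preserved.
A4 → A1 is preserved.
A2, A3 → A6 is preserved.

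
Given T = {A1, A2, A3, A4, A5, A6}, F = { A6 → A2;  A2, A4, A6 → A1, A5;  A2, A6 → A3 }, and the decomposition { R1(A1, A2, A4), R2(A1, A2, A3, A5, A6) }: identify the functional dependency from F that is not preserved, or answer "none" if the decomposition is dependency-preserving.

Check A2, A4, A6 → A1, A5: no single fragment contains all of {A1, A2, A4, A5, A6}, and the restricted closure of {A2, A4, A6} across the fragments never reaches {A1, A5}.
A6 → A2 is preserved.
A2, A6 → A3 is preserved.

A2, A4, A6 → A1, A5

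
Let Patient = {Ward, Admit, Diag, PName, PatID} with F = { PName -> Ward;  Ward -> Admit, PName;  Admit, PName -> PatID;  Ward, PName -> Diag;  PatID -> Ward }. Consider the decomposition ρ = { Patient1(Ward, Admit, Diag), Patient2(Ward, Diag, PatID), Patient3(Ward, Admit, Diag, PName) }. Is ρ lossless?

Yes

Chase test. Columns are Ward, Admit, Diag, PName, PatID; row i has aⱼ where attribute j ∈ Patienti, else bᵢⱼ.
Initial tableau (one row per fragment):
  row 1: a1 a2 a3 b14 b15
  row 2: a1 b22 a3 b24 a5
  row 3: a1 a2 a3 a4 b35
Rows 1 and 2 agree on Ward; apply Ward→Admit, PName and equate their Admit, PName entries.
Rows 1 and 3 agree on Ward; apply Ward→Admit, PName and equate their Admit, PName entries.
Rows 1 and 2 agree on Admit, PName; apply Admit, PName→PatID and equate their PatID entries.
Rows 1 and 3 agree on Admit, PName; apply Admit, PName→PatID and equate their PatID entries.
Row 1 is now all distinguished symbols — the join is lossless.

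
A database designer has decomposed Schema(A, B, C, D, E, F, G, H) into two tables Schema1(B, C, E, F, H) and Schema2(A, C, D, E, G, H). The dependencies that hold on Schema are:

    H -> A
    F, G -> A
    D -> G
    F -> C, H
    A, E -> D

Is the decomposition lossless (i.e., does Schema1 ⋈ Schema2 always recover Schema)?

Yes

Common attributes: Schema1 ∩ Schema2 = {C, E, H}.
Closure of {C, E, H}: H → A applies, adding A; A, E → D applies, adding D; D → G applies, adding G. So (C, E, H)⁺ = {A, C, D, E, G, H}.
This closure contains every attribute of Schema2, so Schema1 ∩ Schema2 → Schema2. The join is lossless.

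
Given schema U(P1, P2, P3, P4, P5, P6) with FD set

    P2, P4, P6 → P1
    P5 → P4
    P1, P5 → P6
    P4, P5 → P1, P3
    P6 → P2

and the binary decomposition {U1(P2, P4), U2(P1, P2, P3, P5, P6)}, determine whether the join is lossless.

Common attributes: U1 ∩ U2 = {P2}.
No dependency enlarges {P2}, so (P2)⁺ = {P2}.
The closure contains neither all of U1 = {P2, P4} nor all of U2 = {P1, P2, P3, P5, P6}, so the common attributes are not a superkey of either fragment. The join is lossy.

No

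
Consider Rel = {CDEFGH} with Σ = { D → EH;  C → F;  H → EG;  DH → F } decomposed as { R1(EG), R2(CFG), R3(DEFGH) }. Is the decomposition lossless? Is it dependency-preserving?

Lossless test (chase): applying each FD to every pair of rows produces no changes in the tableau, so no row becomes fully distinguished — the join is lossy.
Dependency preservation: every FD's attributes lie within a single fragment, so each can be enforced locally — preserved.

lossy but dependency-preserving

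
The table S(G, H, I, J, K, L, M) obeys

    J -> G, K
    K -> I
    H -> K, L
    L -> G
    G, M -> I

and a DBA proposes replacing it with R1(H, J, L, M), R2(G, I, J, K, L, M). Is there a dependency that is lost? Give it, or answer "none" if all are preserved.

H -> K, L

Check H → K, L: no single fragment contains all of {H, K, L}, and the restricted closure of {H} across the fragments never reaches {K, L}.
J → G, K is preserved.
K → I is preserved.
L → G is preserved.
G, M → I is preserved.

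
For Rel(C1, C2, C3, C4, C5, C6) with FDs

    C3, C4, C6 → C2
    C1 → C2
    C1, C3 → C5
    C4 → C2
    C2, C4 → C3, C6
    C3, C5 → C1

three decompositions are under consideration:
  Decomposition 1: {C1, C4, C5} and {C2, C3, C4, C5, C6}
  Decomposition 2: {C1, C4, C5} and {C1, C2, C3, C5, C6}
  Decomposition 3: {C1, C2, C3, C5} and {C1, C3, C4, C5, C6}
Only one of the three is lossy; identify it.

Decomposition 1: common = {C4, C5}, closure = {C1, C2, C3, C4, C5, C6} → lossless.
Decomposition 2: common = {C1, C5}, closure = {C1, C2, C5} → lossy.
Decomposition 3: common = {C1, C3, C5}, closure = {C1, C2, C3, C5} → lossless.

Decomposition 2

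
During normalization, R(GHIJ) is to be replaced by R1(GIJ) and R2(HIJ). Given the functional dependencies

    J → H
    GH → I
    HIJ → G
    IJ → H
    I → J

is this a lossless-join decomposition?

Common attributes: R1 ∩ R2 = {IJ}.
Closure of {IJ}: J → H applies, adding H; HIJ → G applies, adding G. So (IJ)⁺ = {GHIJ}.
This closure contains every attribute of R1, so R1 ∩ R2 → R1. The join is lossless.

Yes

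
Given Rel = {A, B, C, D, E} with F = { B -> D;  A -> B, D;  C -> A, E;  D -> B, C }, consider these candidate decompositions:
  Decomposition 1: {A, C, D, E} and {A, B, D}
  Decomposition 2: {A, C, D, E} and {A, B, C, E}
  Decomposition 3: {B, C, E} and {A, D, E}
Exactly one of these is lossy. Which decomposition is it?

Decomposition 3

Decomposition 1: common = {A, D}, closure = {A, B, C, D, E} → lossless.
Decomposition 2: common = {A, C, E}, closure = {A, B, C, D, E} → lossless.
Decomposition 3: common = {E}, closure = {E} → lossy.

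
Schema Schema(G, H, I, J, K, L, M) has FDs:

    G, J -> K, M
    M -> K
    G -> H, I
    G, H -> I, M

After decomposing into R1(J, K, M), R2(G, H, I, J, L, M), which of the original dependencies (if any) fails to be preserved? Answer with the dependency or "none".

none

G, J → K, M: restricted closure across fragments reaches K, M.
M → K lies within R1.
G → H, I lies within R2.
G, H → I, M lies within R2.
Every dependency is enforceable on the fragments, so the decomposition is dependency-preserving.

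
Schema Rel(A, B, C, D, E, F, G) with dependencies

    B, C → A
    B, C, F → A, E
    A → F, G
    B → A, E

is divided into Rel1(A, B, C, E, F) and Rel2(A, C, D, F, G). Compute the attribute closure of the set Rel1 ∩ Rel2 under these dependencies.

Rel1 ∩ Rel2 = {A, C, F}.
A → F, G applies, adding G
Closure: {A, C, F, G}.

A, C, F, G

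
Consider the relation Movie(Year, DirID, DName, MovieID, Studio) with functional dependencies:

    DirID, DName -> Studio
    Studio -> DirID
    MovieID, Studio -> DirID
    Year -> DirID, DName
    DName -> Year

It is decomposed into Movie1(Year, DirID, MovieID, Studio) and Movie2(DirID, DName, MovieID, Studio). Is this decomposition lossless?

Common attributes: Movie1 ∩ Movie2 = {DirID, MovieID, Studio}.
No dependency enlarges {DirID, MovieID, Studio}, so (DirID, MovieID, Studio)⁺ = {DirID, MovieID, Studio}.
The closure contains neither all of Movie1 = {Year, DirID, MovieID, Studio} nor all of Movie2 = {DirID, DName, MovieID, Studio}, so the common attributes are not a superkey of either fragment. The join is lossy.

No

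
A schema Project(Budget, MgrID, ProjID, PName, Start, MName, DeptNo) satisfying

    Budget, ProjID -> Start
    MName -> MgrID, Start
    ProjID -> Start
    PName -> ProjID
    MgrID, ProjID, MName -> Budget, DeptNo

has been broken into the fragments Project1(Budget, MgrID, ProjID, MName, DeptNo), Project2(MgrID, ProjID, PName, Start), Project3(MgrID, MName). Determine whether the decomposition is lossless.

Chase test. Columns are Budget, MgrID, ProjID, PName, Start, MName, DeptNo; row i has aⱼ where attribute j ∈ Projecti, else bᵢⱼ.
Initial tableau (one row per fragment):
  row 1: a1 a2 a3 b14 b15 a6 a7
  row 2: b21 a2 a3 a4 a5 b26 b27
  row 3: b31 a2 b33 b34 b35 a6 b37
Rows 1 and 3 agree on MName; apply MName→MgrID, Start and equate their MgrID, Start entries.
Rows 1 and 2 agree on ProjID; apply ProjID→Start and equate their Start entries.
No row becomes fully distinguished — the join is lossy.

No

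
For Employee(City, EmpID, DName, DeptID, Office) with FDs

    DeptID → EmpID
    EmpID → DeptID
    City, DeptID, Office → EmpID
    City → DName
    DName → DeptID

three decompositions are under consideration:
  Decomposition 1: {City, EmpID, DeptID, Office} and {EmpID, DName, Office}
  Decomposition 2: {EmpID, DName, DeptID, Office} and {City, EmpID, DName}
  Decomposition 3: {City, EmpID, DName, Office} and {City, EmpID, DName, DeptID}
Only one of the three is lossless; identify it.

Decomposition 3

Decomposition 1: common = {EmpID, Office}, closure = {EmpID, DeptID, Office} → lossy.
Decomposition 2: common = {EmpID, DName}, closure = {EmpID, DName, DeptID} → lossy.
Decomposition 3: common = {City, EmpID, DName}, closure = {City, EmpID, DName, DeptID} → lossless.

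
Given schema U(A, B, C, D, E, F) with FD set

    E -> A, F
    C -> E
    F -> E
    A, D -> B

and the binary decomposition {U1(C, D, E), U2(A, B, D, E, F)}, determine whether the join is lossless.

Yes

Common attributes: U1 ∩ U2 = {D, E}.
Closure of {D, E}: E → A, F applies, adding A, F; A, D → B applies, adding B. So (D, E)⁺ = {A, B, D, E, F}.
This closure contains every attribute of U2, so U1 ∩ U2 → U2. The join is lossless.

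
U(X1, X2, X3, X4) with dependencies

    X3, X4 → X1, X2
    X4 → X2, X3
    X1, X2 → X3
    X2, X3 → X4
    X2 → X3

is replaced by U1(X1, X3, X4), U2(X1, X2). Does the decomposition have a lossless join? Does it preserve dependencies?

Lossless test: (X1)⁺ = {X1}, which is a superkey of neither fragment — lossy.
Dependency preservation: the restricted closure of {X3, X4} across the fragments never reaches {X1, X2}, so X3, X4 → X1, X2 cannot be enforced without a join — not preserved.

lossy and not dependency-preserving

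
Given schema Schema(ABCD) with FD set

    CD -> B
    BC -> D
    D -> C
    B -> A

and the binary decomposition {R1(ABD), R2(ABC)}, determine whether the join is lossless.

Common attributes: R1 ∩ R2 = {AB}.
No dependency enlarges {AB}, so (AB)⁺ = {AB}.
The closure contains neither all of R1 = {ABD} nor all of R2 = {ABC}, so the common attributes are not a superkey of either fragment. The join is lossy.

No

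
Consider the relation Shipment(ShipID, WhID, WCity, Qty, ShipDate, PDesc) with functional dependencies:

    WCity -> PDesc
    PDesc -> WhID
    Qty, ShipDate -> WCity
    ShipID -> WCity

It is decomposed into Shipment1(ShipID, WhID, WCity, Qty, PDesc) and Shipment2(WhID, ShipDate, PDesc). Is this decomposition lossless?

No

Common attributes: Shipment1 ∩ Shipment2 = {WhID, PDesc}.
No dependency enlarges {WhID, PDesc}, so (WhID, PDesc)⁺ = {WhID, PDesc}.
The closure contains neither all of Shipment1 = {ShipID, WhID, WCity, Qty, PDesc} nor all of Shipment2 = {WhID, ShipDate, PDesc}, so the common attributes are not a superkey of either fragment. The join is lossy.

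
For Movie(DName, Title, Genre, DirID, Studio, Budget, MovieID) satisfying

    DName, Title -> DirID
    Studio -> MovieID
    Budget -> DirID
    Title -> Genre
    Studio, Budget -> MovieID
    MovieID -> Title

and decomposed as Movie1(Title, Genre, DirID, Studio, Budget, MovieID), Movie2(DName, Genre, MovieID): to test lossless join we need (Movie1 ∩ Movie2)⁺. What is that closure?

Movie1 ∩ Movie2 = {Genre, MovieID}.
MovieID → Title applies, adding Title
Closure: {Title, Genre, MovieID}.

Title, Genre, MovieID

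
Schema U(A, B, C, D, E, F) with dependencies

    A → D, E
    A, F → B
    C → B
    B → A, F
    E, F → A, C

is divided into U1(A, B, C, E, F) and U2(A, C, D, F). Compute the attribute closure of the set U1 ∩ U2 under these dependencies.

A, B, C, D, E, F

U1 ∩ U2 = {A, C, F}.
A → D, E applies, adding D, E
A, F → B applies, adding B
Closure: {A, B, C, D, E, F}.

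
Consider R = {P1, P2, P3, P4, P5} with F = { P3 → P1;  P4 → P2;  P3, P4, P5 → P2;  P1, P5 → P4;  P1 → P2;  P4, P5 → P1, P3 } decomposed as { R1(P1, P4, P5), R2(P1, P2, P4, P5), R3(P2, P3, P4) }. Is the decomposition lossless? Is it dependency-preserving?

Lossless test (chase): Rows 1 and 2 agree on P4; apply P4→P2 and equate their P2 entries. Rows 1 and 2 agree on P4, P5; apply P4, P5→P1, P3 and equate their P1, P3 entries. No row becomes fully distinguished — the join is lossy.
Dependency preservation: the restricted closure of {P3} across the fragments never reaches {P1}, so P3 → P1 cannot be enforced without a join — not preserved.

lossy and not dependency-preserving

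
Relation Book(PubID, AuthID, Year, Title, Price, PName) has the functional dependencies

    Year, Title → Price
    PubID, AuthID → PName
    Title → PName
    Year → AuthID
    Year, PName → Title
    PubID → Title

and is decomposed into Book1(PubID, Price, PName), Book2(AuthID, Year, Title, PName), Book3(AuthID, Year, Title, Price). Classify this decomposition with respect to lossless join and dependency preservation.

lossy and not dependency-preserving

Lossless test (chase): Rows 2 and 3 agree on Year, Title; apply Year, Title→Price and equate their Price entries. Rows 2 and 3 agree on Title; apply Title→PName and equate their PName entries. No row becomes fully distinguished — the join is lossy.
Dependency preservation: the restricted closure of {PubID} across the fragments never reaches {Title}, so PubID → Title cannot be enforced without a join — not preserved.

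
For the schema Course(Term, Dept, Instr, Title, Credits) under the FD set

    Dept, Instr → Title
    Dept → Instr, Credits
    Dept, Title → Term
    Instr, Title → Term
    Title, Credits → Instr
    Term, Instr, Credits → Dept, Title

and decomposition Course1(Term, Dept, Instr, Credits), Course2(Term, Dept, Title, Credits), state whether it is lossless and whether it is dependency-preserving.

lossless but not dependency-preserving

Lossless test: (Term, Dept, Credits)⁺ = {Term, Dept, Instr, Title, Credits}, which contains all of one fragment — lossless.
Dependency preservation: the restricted closure of {Instr, Title} across the fragments never reaches {Term}, so Instr, Title → Term cannot be enforced without a join — not preserved.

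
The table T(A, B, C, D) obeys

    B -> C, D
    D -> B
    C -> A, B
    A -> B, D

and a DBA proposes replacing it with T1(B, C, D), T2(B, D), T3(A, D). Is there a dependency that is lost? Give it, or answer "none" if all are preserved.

B → C, D lies within T1.
D → B lies within T1.
C → A, B: restricted closure across fragments reaches A, B.
A → B, D: restricted closure across fragments reaches B, D.
Every dependency is enforceable on the fragments, so the decomposition is dependency-preserving.

none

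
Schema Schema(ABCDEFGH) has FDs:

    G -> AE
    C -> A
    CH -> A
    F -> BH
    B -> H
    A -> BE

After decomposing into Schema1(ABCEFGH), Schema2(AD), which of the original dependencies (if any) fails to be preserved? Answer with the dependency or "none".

G → AE lies within Schema1.
C → A lies within Schema1.
CH → A lies within Schema1.
F → BH lies within Schema1.
B → H lies within Schema1.
A → BE lies within Schema1.
Every dependency is enforceable on the fragments, so the decomposition is dependency-preserving.

none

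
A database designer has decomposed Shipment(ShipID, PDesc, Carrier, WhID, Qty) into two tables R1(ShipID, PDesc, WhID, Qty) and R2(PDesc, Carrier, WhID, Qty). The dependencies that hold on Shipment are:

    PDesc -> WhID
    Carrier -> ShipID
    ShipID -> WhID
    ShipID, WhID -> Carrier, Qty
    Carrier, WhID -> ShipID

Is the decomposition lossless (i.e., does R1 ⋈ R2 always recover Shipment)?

Common attributes: R1 ∩ R2 = {PDesc, WhID, Qty}.
No dependency enlarges {PDesc, WhID, Qty}, so (PDesc, WhID, Qty)⁺ = {PDesc, WhID, Qty}.
The closure contains neither all of R1 = {ShipID, PDesc, WhID, Qty} nor all of R2 = {PDesc, Carrier, WhID, Qty}, so the common attributes are not a superkey of either fragment. The join is lossy.

No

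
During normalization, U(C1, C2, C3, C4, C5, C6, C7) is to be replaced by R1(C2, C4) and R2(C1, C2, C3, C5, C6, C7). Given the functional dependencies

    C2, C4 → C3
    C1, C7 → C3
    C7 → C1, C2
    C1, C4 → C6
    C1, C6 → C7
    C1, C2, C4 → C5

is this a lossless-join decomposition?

Common attributes: R1 ∩ R2 = {C2}.
No dependency enlarges {C2}, so (C2)⁺ = {C2}.
The closure contains neither all of R1 = {C2, C4} nor all of R2 = {C1, C2, C3, C5, C6, C7}, so the common attributes are not a superkey of either fragment. The join is lossy.

No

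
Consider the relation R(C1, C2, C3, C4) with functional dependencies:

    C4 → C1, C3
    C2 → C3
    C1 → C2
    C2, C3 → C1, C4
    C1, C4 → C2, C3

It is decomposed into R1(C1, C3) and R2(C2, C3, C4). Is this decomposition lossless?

No

Common attributes: R1 ∩ R2 = {C3}.
No dependency enlarges {C3}, so (C3)⁺ = {C3}.
The closure contains neither all of R1 = {C1, C3} nor all of R2 = {C2, C3, C4}, so the common attributes are not a superkey of either fragment. The join is lossy.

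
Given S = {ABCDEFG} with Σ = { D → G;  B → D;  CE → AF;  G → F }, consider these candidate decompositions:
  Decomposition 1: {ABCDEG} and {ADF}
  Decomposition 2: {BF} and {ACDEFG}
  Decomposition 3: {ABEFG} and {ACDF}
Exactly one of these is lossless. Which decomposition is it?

Decomposition 1: common = {AD}, closure = {ADFG} → lossless.
Decomposition 2: common = {F}, closure = {F} → lossy.
Decomposition 3: common = {AF}, closure = {AF} → lossy.

Decomposition 1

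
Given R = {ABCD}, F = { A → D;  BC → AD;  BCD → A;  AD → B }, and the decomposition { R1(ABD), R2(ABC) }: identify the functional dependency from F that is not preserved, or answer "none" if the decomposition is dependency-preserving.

none

A → D lies within R1.
BC → AD: restricted closure across fragments reaches AD.
BCD → A: restricted closure across fragments reaches A.
AD → B lies within R1.
Every dependency is enforceable on the fragments, so the decomposition is dependency-preserving.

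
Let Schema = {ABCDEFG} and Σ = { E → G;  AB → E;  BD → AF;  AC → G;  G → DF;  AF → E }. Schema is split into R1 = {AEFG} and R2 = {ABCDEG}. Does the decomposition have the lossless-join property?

Common attributes: R1 ∩ R2 = {AEG}.
Closure of {AEG}: G → DF applies, adding DF. So (AEG)⁺ = {ADEFG}.
This closure contains every attribute of R1, so R1 ∩ R2 → R1. The join is lossless.

Yes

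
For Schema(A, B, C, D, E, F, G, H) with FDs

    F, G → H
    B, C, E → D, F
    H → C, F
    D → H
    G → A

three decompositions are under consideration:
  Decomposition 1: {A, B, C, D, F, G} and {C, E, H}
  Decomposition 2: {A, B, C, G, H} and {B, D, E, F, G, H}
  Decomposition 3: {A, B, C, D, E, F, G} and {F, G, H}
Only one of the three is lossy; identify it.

Decomposition 1

Decomposition 1: common = {C}, closure = {C} → lossy.
Decomposition 2: common = {B, G, H}, closure = {A, B, C, F, G, H} → lossless.
Decomposition 3: common = {F, G}, closure = {A, C, F, G, H} → lossless.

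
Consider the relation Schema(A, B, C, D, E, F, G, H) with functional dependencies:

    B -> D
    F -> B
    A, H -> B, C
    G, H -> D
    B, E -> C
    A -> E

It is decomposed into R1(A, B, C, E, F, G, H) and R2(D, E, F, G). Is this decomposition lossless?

Yes

Common attributes: R1 ∩ R2 = {E, F, G}.
Closure of {E, F, G}: F → B applies, adding B; B, E → C applies, adding C; B → D applies, adding D. So (E, F, G)⁺ = {B, C, D, E, F, G}.
This closure contains every attribute of R2, so R1 ∩ R2 → R2. The join is lossless.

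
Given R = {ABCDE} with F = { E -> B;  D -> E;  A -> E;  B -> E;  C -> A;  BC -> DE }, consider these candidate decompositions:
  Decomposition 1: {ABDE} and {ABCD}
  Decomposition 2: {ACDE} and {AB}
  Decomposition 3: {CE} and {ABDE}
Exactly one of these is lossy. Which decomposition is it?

Decomposition 3

Decomposition 1: common = {ABD}, closure = {ABDE} → lossless.
Decomposition 2: common = {A}, closure = {ABE} → lossless.
Decomposition 3: common = {E}, closure = {BE} → lossy.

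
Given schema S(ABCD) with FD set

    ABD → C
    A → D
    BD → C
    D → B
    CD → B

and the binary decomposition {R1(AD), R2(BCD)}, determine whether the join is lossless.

Yes

Common attributes: R1 ∩ R2 = {D}.
Closure of {D}: D → B applies, adding B; BD → C applies, adding C. So (D)⁺ = {BCD}.
This closure contains every attribute of R2, so R1 ∩ R2 → R2. The join is lossless.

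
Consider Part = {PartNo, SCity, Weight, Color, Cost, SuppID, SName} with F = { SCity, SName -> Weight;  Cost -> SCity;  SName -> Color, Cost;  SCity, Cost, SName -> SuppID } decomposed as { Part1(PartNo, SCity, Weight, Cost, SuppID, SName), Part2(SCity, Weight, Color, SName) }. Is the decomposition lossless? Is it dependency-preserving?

lossless and dependency-preserving

Lossless test: (SCity, Weight, SName)⁺ = {SCity, Weight, Color, Cost, SuppID, SName}, which contains all of one fragment — lossless.
Dependency preservation: SName → Color, Cost is not contained in any single fragment, but the restricted closure of its left-hand side across the fragments still reaches the right-hand side; the remaining FDs each lie inside some fragment. All dependencies are preserved.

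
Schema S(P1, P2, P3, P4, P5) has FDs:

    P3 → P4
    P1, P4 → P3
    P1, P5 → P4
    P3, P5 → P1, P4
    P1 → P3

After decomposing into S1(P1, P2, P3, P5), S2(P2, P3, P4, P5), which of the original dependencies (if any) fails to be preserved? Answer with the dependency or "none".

none

P3 → P4 lies within S2.
P1, P4 → P3: restricted closure across fragments reaches P3.
P1, P5 → P4: restricted closure across fragments reaches P4.
P3, P5 → P1, P4: restricted closure across fragments reaches P1, P4.
P1 → P3 lies within S1.
Every dependency is enforceable on the fragments, so the decomposition is dependency-preserving.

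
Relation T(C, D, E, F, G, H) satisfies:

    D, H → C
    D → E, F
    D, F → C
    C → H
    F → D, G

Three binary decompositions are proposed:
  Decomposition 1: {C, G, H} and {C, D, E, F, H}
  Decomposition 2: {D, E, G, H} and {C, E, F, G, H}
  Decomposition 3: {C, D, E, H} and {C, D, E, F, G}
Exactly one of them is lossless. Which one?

Decomposition 3

Decomposition 1: common = {C, H}, closure = {C, H} → lossy.
Decomposition 2: common = {E, G, H}, closure = {E, G, H} → lossy.
Decomposition 3: common = {C, D, E}, closure = {C, D, E, F, G, H} → lossless.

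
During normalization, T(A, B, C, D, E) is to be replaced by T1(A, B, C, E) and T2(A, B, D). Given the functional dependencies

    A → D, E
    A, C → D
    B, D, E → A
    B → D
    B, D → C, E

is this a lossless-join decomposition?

Common attributes: T1 ∩ T2 = {A, B}.
Closure of {A, B}: A → D, E applies, adding D, E; B, D → C, E applies, adding C. So (A, B)⁺ = {A, B, C, D, E}.
This closure contains every attribute of T1, so T1 ∩ T2 → T1. The join is lossless.

Yes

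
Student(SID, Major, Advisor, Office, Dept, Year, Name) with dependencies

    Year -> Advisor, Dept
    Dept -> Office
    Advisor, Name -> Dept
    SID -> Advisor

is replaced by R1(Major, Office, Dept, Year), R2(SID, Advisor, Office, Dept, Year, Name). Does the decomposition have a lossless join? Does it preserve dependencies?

lossy but dependency-preserving

Lossless test: (Office, Dept, Year)⁺ = {Advisor, Office, Dept, Year}, which is a superkey of neither fragment — lossy.
Dependency preservation: every FD's attributes lie within a single fragment, so each can be enforced locally — preserved.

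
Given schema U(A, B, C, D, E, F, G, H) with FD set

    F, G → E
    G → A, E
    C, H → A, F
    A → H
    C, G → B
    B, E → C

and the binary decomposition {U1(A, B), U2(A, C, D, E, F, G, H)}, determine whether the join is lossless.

Common attributes: U1 ∩ U2 = {A}.
Closure of {A}: A → H applies, adding H. So (A)⁺ = {A, H}.
The closure contains neither all of U1 = {A, B} nor all of U2 = {A, C, D, E, F, G, H}, so the common attributes are not a superkey of either fragment. The join is lossy.

No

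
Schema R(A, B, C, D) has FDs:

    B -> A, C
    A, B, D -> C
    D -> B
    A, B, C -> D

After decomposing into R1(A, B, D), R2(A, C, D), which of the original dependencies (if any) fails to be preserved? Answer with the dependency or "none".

none

B → A, C: restricted closure across fragments reaches A, C.
A, B, D → C: restricted closure across fragments reaches C.
D → B lies within R1.
A, B, C → D: restricted closure across fragments reaches D.
Every dependency is enforceable on the fragments, so the decomposition is dependency-preserving.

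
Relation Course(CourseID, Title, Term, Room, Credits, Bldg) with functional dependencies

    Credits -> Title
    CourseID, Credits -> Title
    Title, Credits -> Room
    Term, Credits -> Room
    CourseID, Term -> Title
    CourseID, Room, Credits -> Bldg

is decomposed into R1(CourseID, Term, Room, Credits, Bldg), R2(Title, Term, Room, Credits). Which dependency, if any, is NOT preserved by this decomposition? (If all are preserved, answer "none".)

Check CourseID, Term → Title: no single fragment contains all of {CourseID, Title, Term}, and the restricted closure of {CourseID, Term} across the fragments never reaches {Title}.
Credits → Title is preserved.
CourseID, Credits → Title is preserved.
Title, Credits → Room is preserved.
Term, Credits → Room is preserved.
CourseID, Room, Credits → Bldg is preserved.

CourseID, Term -> Title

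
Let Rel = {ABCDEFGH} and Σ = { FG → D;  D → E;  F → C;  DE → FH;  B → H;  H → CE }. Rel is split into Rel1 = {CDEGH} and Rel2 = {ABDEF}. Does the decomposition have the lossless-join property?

Common attributes: Rel1 ∩ Rel2 = {DE}.
Closure of {DE}: DE → FH applies, adding FH; H → CE applies, adding C. So (DE)⁺ = {CDEFH}.
The closure contains neither all of Rel1 = {CDEGH} nor all of Rel2 = {ABDEF}, so the common attributes are not a superkey of either fragment. The join is lossy.

No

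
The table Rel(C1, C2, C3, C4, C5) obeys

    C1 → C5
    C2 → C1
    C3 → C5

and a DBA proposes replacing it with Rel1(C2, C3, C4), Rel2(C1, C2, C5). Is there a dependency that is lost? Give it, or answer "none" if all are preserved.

C3 → C5

Check C3 → C5: no single fragment contains all of {C3, C5}, and the restricted closure of {C3} across the fragments never reaches {C5}.
C1 → C5 is preserved.
C2 → C1 is preserved.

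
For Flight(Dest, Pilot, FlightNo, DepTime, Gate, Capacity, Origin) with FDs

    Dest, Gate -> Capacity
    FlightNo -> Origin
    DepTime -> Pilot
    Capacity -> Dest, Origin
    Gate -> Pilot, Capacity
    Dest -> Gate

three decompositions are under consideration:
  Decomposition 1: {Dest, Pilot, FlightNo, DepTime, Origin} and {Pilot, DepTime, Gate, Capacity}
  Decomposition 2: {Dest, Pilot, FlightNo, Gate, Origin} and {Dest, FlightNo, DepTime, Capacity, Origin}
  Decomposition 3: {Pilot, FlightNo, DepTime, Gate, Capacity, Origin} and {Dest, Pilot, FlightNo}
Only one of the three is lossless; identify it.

Decomposition 1: common = {Pilot, DepTime}, closure = {Pilot, DepTime} → lossy.
Decomposition 2: common = {Dest, FlightNo, Origin}, closure = {Dest, Pilot, FlightNo, Gate, Capacity, Origin} → lossless.
Decomposition 3: common = {Pilot, FlightNo}, closure = {Pilot, FlightNo, Origin} → lossy.

Decomposition 2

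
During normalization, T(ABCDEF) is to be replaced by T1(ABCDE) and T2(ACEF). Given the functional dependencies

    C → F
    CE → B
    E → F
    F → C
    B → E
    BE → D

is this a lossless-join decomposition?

Yes

Common attributes: T1 ∩ T2 = {ACE}.
Closure of {ACE}: C → F applies, adding F; CE → B applies, adding B; BE → D applies, adding D. So (ACE)⁺ = {ABCDEF}.
This closure contains every attribute of T1, so T1 ∩ T2 → T1. The join is lossless.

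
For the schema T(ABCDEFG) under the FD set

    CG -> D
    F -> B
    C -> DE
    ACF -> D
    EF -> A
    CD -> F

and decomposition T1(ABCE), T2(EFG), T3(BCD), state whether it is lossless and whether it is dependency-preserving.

lossy and not dependency-preserving

Lossless test (chase): Rows 1 and 3 agree on C; apply C→DE and equate their DE entries. Rows 1 and 3 agree on CD; apply CD→F and equate their F entries. Rows 1 and 3 agree on EF; apply EF→A and equate their A entries. No row becomes fully distinguished — the join is lossy.
Dependency preservation: the restricted closure of {F} across the fragments never reaches {B}, so F → B cannot be enforced without a join — not preserved.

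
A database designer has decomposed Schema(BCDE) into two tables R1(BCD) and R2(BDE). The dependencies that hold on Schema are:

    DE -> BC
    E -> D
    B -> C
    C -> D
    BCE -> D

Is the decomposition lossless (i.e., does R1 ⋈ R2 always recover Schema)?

Yes

Common attributes: R1 ∩ R2 = {BD}.
Closure of {BD}: B → C applies, adding C. So (BD)⁺ = {BCD}.
This closure contains every attribute of R1, so R1 ∩ R2 → R1. The join is lossless.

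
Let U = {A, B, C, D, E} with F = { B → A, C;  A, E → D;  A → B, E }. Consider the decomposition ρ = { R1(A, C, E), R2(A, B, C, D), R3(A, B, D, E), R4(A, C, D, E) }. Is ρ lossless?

Yes

Chase test. Columns are A, B, C, D, E; row i has aⱼ where attribute j ∈ Ri, else bᵢⱼ.
Initial tableau (one row per fragment):
  row 1: a1 b12 a3 b14 a5
  row 2: a1 a2 a3 a4 b25
  row 3: a1 a2 b33 a4 a5
  row 4: a1 b42 a3 a4 a5
Rows 2 and 3 agree on B; apply B→A, C and equate their A, C entries.
Rows 1 and 3 agree on A, E; apply A, E→D and equate their D entries.
Rows 1 and 2 agree on A; apply A→B, E and equate their B, E entries.
Rows 1 and 4 agree on A; apply A→B, E and equate their B, E entries.
Row 1 is now all distinguished symbols — the join is lossless.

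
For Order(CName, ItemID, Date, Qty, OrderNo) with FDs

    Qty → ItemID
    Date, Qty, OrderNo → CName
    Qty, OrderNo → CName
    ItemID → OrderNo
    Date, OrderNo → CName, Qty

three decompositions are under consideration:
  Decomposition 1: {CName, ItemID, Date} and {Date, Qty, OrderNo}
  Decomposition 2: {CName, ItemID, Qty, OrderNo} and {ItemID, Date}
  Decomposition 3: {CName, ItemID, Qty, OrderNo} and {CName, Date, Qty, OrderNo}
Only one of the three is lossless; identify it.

Decomposition 3

Decomposition 1: common = {Date}, closure = {Date} → lossy.
Decomposition 2: common = {ItemID}, closure = {ItemID, OrderNo} → lossy.
Decomposition 3: common = {CName, Qty, OrderNo}, closure = {CName, ItemID, Qty, OrderNo} → lossless.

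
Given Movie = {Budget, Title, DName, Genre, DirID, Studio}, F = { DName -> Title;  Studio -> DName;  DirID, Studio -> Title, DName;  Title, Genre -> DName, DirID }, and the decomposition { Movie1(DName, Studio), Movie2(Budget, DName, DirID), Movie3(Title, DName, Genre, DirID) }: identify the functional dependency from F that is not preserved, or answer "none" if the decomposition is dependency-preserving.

DName → Title lies within Movie3.
Studio → DName lies within Movie1.
DirID, Studio → Title, DName: restricted closure across fragments reaches Title, DName.
Title, Genre → DName, DirID lies within Movie3.
Every dependency is enforceable on the fragments, so the decomposition is dependency-preserving.

none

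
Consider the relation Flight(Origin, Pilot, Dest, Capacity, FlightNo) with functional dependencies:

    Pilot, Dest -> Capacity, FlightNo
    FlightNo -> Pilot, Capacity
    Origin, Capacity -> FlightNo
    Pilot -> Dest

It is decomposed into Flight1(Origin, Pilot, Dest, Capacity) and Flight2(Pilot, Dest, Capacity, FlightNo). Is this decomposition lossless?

Common attributes: Flight1 ∩ Flight2 = {Pilot, Dest, Capacity}.
Closure of {Pilot, Dest, Capacity}: Pilot, Dest → Capacity, FlightNo applies, adding FlightNo. So (Pilot, Dest, Capacity)⁺ = {Pilot, Dest, Capacity, FlightNo}.
This closure contains every attribute of Flight2, so Flight1 ∩ Flight2 → Flight2. The join is lossless.

Yes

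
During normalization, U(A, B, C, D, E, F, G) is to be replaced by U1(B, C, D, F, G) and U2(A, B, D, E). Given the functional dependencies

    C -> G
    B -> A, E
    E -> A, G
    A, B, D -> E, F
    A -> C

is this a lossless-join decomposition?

Common attributes: U1 ∩ U2 = {B, D}.
Closure of {B, D}: B → A, E applies, adding A, E; E → A, G applies, adding G; A, B, D → E, F applies, adding F; A → C applies, adding C. So (B, D)⁺ = {A, B, C, D, E, F, G}.
This closure contains every attribute of U1, so U1 ∩ U2 → U1. The join is lossless.

Yes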